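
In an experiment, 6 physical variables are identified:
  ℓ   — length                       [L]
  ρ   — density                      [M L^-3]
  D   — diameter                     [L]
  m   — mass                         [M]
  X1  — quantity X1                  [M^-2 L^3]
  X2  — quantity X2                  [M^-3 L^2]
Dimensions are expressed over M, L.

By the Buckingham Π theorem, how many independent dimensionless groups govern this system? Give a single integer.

Dimensional matrix (M×L by ℓ×ρ×D×m×X1×X2):
  M: [ 0  1  0  1 -2 -3]
  L: [ 1 -3  1  0  3  2]
Row reduction gives pivot columns ℓ,ρ; rank = 2
6 vars − rank 2 = 4 Π groups

4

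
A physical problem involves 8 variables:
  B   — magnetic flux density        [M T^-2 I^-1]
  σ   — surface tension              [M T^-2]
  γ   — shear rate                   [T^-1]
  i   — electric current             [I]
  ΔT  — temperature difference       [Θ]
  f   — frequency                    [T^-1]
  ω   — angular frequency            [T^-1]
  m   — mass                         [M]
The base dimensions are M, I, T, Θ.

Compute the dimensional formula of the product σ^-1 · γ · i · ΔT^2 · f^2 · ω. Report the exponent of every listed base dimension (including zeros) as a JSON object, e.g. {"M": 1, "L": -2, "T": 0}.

{"M": -1, "I": 1, "T": -2, "Θ": 2}

Dimensional matrix (M×I×T×Θ by B×σ×γ×i×ΔT×f×ω×m):
  M: [ 1  1  0  0  0  0  0  1]
  I: [-1  0  0  1  0  0  0  0]
  T: [-2 -2 -1  0  0 -1 -1  0]
  Θ: [ 0  0  0  0  1  0  0  0]
  [M]: (-1)·1+(1)·0+(1)·0+(2)·0+(2)·0+(1)·0 = -1
  [I]: (-1)·0+(1)·0+(1)·1+(2)·0+(2)·0+(1)·0 = 1
  [T]: (-1)·-2+(1)·-1+(1)·0+(2)·0+(2)·-1+(1)·-1 = -2
  [Θ]: (-1)·0+(1)·0+(1)·0+(2)·1+(2)·0+(1)·0 = 2
⇒ M^-1 I T^-2 Θ^2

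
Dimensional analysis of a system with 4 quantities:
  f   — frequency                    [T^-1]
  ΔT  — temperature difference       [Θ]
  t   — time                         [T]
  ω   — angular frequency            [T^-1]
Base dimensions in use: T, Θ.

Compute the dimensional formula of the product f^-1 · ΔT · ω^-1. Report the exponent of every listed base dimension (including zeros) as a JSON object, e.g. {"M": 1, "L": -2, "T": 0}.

Dimensional matrix (T×Θ by f×ΔT×t×ω):
  T: [-1  0  1 -1]
  Θ: [ 0  1  0  0]
  [T]: (-1)·-1+(1)·0+(-1)·-1 = 2
  [Θ]: (-1)·0+(1)·1+(-1)·0 = 1
⇒ T^2 Θ

{"T": 2, "Θ": 1}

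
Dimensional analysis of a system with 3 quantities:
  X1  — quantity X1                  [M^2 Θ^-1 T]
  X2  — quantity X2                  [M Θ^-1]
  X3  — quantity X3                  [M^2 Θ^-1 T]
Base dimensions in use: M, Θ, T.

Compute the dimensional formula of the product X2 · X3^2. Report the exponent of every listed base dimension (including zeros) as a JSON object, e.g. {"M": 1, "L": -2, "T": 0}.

Write exponents as rows M,Θ,T / cols X1,X2,X3:
  M: [ 2  1  2]
  Θ: [-1 -1 -1]
  T: [ 1  0  1]
  [M]: (1)·1+(2)·2 = 5
  [Θ]: (1)·-1+(2)·-1 = -3
  [T]: (1)·0+(2)·1 = 2
⇒ M^5 Θ^-3 T^2

{"M": 5, "Θ": -3, "T": 2}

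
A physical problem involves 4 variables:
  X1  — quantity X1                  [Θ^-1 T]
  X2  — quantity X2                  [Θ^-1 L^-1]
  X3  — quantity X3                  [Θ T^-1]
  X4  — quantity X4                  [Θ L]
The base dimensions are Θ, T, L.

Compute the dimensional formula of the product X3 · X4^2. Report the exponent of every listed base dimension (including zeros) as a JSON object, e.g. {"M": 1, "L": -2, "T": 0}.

{"Θ": 3, "T": -1, "L": 2}

Write exponents as rows Θ,T,L / cols X1,X2,X3,X4:
  Θ: [-1 -1  1  1]
  T: [ 1  0 -1  0]
  L: [ 0 -1  0  1]
  [Θ]: (1)·1+(2)·1 = 3
  [T]: (1)·-1+(2)·0 = -1
  [L]: (1)·0+(2)·1 = 2
⇒ Θ^3 T^-1 L^2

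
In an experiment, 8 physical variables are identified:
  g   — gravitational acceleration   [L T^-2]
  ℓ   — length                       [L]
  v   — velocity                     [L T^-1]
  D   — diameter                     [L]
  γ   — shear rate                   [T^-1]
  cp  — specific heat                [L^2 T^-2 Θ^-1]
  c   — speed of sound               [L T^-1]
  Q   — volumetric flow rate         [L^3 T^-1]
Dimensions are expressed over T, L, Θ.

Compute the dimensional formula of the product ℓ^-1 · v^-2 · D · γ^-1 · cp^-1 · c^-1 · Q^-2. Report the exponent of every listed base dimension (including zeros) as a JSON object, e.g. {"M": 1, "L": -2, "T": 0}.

{"T": 8, "L": -11, "Θ": 1}

Exponent matrix [T,L,Θ] × [g,ℓ,v,D,γ,cp,c,Q]:
  T: [-2  0 -1  0 -1 -2 -1 -1]
  L: [ 1  1  1  1  0  2  1  3]
  Θ: [ 0  0  0  0  0 -1  0  0]
  [T]: (-1)·0+(-2)·-1+(1)·0+(-1)·-1+(-1)·-2+(-1)·-1+(-2)·-1 = 8
  [L]: (-1)·1+(-2)·1+(1)·1+(-1)·0+(-1)·2+(-1)·1+(-2)·3 = -11
  [Θ]: (-1)·0+(-2)·0+(1)·0+(-1)·0+(-1)·-1+(-1)·0+(-2)·0 = 1
⇒ T^8 L^-11 Θ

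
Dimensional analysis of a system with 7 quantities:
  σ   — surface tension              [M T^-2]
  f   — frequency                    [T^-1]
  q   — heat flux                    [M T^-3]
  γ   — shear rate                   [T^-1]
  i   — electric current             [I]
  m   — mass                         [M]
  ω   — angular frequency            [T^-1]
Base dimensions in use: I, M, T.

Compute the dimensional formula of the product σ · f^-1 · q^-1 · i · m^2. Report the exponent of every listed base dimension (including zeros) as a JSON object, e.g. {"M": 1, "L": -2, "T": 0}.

{"I": 1, "M": 2, "T": 2}

Exponent matrix [I,M,T] × [σ,f,q,γ,i,m,ω]:
  I: [ 0  0  0  0  1  0  0]
  M: [ 1  0  1  0  0  1  0]
  T: [-2 -1 -3 -1  0  0 -1]
  [I]: (1)·0+(-1)·0+(-1)·0+(1)·1+(2)·0 = 1
  [M]: (1)·1+(-1)·0+(-1)·1+(1)·0+(2)·1 = 2
  [T]: (1)·-2+(-1)·-1+(-1)·-3+(1)·0+(2)·0 = 2
⇒ I M^2 T^2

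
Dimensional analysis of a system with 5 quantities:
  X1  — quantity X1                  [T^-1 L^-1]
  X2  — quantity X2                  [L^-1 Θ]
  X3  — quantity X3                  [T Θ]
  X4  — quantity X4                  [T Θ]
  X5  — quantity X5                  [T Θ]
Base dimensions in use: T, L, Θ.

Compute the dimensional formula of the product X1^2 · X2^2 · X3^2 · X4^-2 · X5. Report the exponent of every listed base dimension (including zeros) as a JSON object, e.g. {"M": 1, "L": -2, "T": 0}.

Dimensional matrix (T×L×Θ by X1×X2×X3×X4×X5):
  T: [-1  0  1  1  1]
  L: [-1 -1  0  0  0]
  Θ: [ 0  1  1  1  1]
  [T]: (2)·-1+(2)·0+(2)·1+(-2)·1+(1)·1 = -1
  [L]: (2)·-1+(2)·-1+(2)·0+(-2)·0+(1)·0 = -4
  [Θ]: (2)·0+(2)·1+(2)·1+(-2)·1+(1)·1 = 3
⇒ T^-1 L^-4 Θ^3

{"T": -1, "L": -4, "Θ": 3}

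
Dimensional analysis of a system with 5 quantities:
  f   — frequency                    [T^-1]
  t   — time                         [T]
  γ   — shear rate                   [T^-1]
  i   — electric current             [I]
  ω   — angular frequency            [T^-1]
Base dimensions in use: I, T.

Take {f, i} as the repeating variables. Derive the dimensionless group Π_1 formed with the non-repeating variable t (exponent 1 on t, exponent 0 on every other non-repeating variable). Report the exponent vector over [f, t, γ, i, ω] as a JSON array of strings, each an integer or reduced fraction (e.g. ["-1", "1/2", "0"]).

["1", "1", "0", "0", "0"]

Dimensional matrix (I×T by f×t×γ×i×ω):
  I: [ 0  0  0  1  0]
  T: [-1  1 -1  0 -1]
Echelon form has 2 nonzero rows (pivots: f,i)
Repeat: f,i; free: t,γ,ω
RREF:
  r0: [   1   -1    1    0    1]
  r1: [   0    0    0    1    0]
Fix exponent of t at 1, γ at 0, ω at 0; solve each RREF row for its pivot's exponent:
  r0: exp(f) + (-1)·1 = 0 ⇒ exp(f) = 1
  r1: exp(i) + (0)·1 = 0 ⇒ exp(i) = 0
Π_1 = f · t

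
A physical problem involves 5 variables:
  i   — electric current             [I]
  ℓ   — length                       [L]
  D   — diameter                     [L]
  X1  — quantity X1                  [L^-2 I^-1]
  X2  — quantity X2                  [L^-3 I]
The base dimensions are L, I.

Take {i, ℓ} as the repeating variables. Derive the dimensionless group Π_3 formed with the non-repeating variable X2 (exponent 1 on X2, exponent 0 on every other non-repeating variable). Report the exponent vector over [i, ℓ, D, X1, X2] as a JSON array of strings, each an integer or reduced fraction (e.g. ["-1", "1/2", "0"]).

["-1", "3", "0", "0", "1"]

Write exponents as rows L,I / cols i,ℓ,D,X1,X2:
  L: [ 0  1  1 -2 -3]
  I: [ 1  0  0 -1  1]
RREF → pivots at {i,ℓ} ⇒ r = 2
Repeat: i,ℓ; free: D,X1,X2
RREF:
  r0: [   1    0    0   -1    1]
  r1: [   0    1    1   -2   -3]
Fix exponent of X2 at 1, D at 0, X1 at 0; solve each RREF row for its pivot's exponent:
  r0: exp(i) + (1)·1 = 0 ⇒ exp(i) = -1
  r1: exp(ℓ) + (-3)·1 = 0 ⇒ exp(ℓ) = 3
Π_3 = i^-1 · ℓ^3 · X2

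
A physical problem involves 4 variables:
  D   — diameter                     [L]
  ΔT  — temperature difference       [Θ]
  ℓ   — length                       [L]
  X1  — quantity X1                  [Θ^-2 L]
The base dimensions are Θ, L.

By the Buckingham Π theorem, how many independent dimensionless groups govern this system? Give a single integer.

2

Write exponents as rows Θ,L / cols D,ΔT,ℓ,X1:
  Θ: [ 0  1  0 -2]
  L: [ 1  0  1  1]
RREF → pivots at {D,ΔT} ⇒ r = 2
n=4, r=2 ⇒ 2 dimensionless groups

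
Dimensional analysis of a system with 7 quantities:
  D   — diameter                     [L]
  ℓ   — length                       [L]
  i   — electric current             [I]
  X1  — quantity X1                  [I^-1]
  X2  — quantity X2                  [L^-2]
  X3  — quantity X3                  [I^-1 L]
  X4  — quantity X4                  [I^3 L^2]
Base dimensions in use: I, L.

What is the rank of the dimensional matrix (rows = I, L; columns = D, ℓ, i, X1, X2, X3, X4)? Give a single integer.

2

Write exponents as rows I,L / cols D,ℓ,i,X1,X2,X3,X4:
  I: [ 0  0  1 -1  0 -1  3]
  L: [ 1  1  0  0 -2  1  2]
Echelon form has 2 nonzero rows (pivots: D,i)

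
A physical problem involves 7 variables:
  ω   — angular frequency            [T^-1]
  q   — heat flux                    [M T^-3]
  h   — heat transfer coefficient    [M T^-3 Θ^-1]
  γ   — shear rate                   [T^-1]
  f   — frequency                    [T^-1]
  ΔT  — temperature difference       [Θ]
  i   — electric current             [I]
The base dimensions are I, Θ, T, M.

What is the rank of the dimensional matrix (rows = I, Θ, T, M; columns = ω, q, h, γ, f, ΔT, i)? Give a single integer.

4

Write exponents as rows I,Θ,T,M / cols ω,q,h,γ,f,ΔT,i:
  I: [ 0  0  0  0  0  0  1]
  Θ: [ 0  0 -1  0  0  1  0]
  T: [-1 -3 -3 -1 -1  0  0]
  M: [ 0  1  1  0  0  0  0]
Row reduction gives pivot columns ω,q,h,i; rank = 4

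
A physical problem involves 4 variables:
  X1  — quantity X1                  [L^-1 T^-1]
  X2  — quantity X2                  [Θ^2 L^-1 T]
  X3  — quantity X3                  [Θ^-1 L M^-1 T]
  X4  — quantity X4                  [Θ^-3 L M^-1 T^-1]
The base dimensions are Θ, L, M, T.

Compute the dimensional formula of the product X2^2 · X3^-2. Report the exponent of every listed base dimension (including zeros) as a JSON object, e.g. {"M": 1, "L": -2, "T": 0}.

{"Θ": 6, "L": -4, "M": 2, "T": 0}

Exponent matrix [Θ,L,M,T] × [X1,X2,X3,X4]:
  Θ: [ 0  2 -1 -3]
  L: [-1 -1  1  1]
  M: [ 0  0 -1 -1]
  T: [-1  1  1 -1]
  [Θ]: (2)·2+(-2)·-1 = 6
  [L]: (2)·-1+(-2)·1 = -4
  [M]: (2)·0+(-2)·-1 = 2
  [T]: (2)·1+(-2)·1 = 0
⇒ Θ^6 L^-4 M^2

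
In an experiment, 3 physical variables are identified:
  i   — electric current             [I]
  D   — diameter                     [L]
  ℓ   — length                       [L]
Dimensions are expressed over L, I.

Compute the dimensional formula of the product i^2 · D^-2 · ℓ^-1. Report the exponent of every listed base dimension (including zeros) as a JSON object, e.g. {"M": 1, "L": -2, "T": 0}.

{"L": -3, "I": 2}

Exponent matrix [L,I] × [i,D,ℓ]:
  L: [ 0  1  1]
  I: [ 1  0  0]
  [L]: (2)·0+(-2)·1+(-1)·1 = -3
  [I]: (2)·1+(-2)·0+(-1)·0 = 2
⇒ L^-3 I^2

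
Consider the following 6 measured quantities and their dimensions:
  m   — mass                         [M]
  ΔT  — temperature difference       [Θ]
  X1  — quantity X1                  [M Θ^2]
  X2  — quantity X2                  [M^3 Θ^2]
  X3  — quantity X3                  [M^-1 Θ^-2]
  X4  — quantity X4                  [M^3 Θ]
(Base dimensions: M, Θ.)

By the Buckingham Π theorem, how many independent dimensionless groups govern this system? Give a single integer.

4

Dimensional matrix (M×Θ by m×ΔT×X1×X2×X3×X4):
  M: [ 1  0  1  3 -1  3]
  Θ: [ 0  1  2  2 -2  1]
RREF → pivots at {m,ΔT} ⇒ r = 2
6 vars − rank 2 = 4 Π groups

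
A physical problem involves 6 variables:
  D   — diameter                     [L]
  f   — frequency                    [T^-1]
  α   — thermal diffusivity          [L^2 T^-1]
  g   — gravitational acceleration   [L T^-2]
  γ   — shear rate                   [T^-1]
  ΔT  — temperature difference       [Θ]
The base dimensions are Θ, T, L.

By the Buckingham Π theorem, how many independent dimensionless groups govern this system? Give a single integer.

Dimensional matrix (Θ×T×L by D×f×α×g×γ×ΔT):
  Θ: [ 0  0  0  0  0  1]
  T: [ 0 -1 -1 -2 -1  0]
  L: [ 1  0  2  1  0  0]
Echelon form has 3 nonzero rows (pivots: D,f,ΔT)
6 vars − rank 3 = 3 Π groups

3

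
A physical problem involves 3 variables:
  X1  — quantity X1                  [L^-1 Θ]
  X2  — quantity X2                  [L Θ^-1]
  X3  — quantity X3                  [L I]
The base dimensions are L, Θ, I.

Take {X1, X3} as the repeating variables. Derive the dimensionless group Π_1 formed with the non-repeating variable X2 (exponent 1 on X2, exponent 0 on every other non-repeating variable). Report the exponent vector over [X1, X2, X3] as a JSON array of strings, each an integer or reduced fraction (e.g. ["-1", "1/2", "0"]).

["1", "1", "0"]

Write exponents as rows L,Θ,I / cols X1,X2,X3:
  L: [-1  1  1]
  Θ: [ 1 -1  0]
  I: [ 0  0  1]
RREF → pivots at {X1,X3} ⇒ r = 2
Pivot set = {X1,X3}, free = {X2}
RREF:
  r0: [   1   -1    0]
  r1: [   0    0    1]
  r2: [   0    0    0]
Fix exponent of X2 at 1; solve each RREF row for its pivot's exponent:
  r0: exp(X1) + (-1)·1 = 0 ⇒ exp(X1) = 1
  r1: exp(X3) + (0)·1 = 0 ⇒ exp(X3) = 0
Π_1 = X1 · X2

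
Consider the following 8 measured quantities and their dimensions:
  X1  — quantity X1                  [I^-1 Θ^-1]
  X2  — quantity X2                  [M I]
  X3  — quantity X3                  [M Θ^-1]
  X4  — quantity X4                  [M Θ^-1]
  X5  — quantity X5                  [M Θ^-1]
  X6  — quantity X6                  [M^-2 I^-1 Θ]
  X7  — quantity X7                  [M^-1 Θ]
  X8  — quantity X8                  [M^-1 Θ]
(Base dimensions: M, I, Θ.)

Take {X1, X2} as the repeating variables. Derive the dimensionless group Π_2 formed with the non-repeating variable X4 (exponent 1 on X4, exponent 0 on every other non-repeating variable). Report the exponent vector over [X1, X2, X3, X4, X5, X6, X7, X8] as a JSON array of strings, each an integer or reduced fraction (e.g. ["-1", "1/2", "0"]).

Dimensional matrix (M×I×Θ by X1×X2×X3×X4×X5×X6×X7×X8):
  M: [ 0  1  1  1  1 -2 -1 -1]
  I: [-1  1  0  0  0 -1  0  0]
  Θ: [-1  0 -1 -1 -1  1  1  1]
Echelon form has 2 nonzero rows (pivots: X1,X2)
Pivot set = {X1,X2}, free = {X3,X4,X5,X6,X7,X8}
RREF:
  r0: [   1    0    1    1    1   -1   -1   -1]
  r1: [   0    1    1    1    1   -2   -1   -1]
  r2: [   0    0    0    0    0    0    0    0]
Fix exponent of X4 at 1, X3 at 0, X5 at 0, X6 at 0, X7 at 0, X8 at 0; solve each RREF row for its pivot's exponent:
  r0: exp(X1) + (1)·1 = 0 ⇒ exp(X1) = -1
  r1: exp(X2) + (1)·1 = 0 ⇒ exp(X2) = -1
Π_2 = X1^-1 · X2^-1 · X4

["-1", "-1", "0", "1", "0", "0", "0", "0"]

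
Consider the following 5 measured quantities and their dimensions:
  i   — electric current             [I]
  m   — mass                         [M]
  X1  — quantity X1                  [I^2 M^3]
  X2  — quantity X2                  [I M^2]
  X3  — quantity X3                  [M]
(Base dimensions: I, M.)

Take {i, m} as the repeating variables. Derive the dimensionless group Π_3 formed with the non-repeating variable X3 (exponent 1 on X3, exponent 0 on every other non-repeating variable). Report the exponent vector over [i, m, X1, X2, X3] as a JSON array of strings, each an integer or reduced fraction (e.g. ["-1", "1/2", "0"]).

Exponent matrix [I,M] × [i,m,X1,X2,X3]:
  I: [ 1  0  2  1  0]
  M: [ 0  1  3  2  1]
Row reduction gives pivot columns i,m; rank = 2
Pivot set = {i,m}, free = {X1,X2,X3}
RREF:
  r0: [   1    0    2    1    0]
  r1: [   0    1    3    2    1]
Fix exponent of X3 at 1, X1 at 0, X2 at 0; solve each RREF row for its pivot's exponent:
  r0: exp(i) + (0)·1 = 0 ⇒ exp(i) = 0
  r1: exp(m) + (1)·1 = 0 ⇒ exp(m) = -1
Π_3 = m^-1 · X3

["0", "-1", "0", "0", "1"]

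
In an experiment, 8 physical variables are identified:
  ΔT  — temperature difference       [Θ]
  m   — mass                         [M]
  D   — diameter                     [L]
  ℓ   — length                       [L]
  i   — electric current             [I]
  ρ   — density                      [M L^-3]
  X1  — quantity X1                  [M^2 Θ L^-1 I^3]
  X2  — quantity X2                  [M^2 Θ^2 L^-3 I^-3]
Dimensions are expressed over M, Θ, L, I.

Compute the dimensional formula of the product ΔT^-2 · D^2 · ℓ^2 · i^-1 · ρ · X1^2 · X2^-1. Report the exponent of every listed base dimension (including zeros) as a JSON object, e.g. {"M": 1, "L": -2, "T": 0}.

{"M": 3, "Θ": -2, "L": 2, "I": 8}

Write exponents as rows M,Θ,L,I / cols ΔT,m,D,ℓ,i,ρ,X1,X2:
  M: [ 0  1  0  0  0  1  2  2]
  Θ: [ 1  0  0  0  0  0  1  2]
  L: [ 0  0  1  1  0 -3 -1 -3]
  I: [ 0  0  0  0  1  0  3 -3]
  [M]: (-2)·0+(2)·0+(2)·0+(-1)·0+(1)·1+(2)·2+(-1)·2 = 3
  [Θ]: (-2)·1+(2)·0+(2)·0+(-1)·0+(1)·0+(2)·1+(-1)·2 = -2
  [L]: (-2)·0+(2)·1+(2)·1+(-1)·0+(1)·-3+(2)·-1+(-1)·-3 = 2
  [I]: (-2)·0+(2)·0+(2)·0+(-1)·1+(1)·0+(2)·3+(-1)·-3 = 8
⇒ M^3 Θ^-2 L^2 I^8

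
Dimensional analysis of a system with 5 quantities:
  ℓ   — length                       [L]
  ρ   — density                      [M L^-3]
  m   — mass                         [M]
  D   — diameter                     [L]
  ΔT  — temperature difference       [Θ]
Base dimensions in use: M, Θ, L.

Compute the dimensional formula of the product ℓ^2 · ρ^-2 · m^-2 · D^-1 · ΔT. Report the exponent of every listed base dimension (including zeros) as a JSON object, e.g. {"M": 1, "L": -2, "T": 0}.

Write exponents as rows M,Θ,L / cols ℓ,ρ,m,D,ΔT:
  M: [ 0  1  1  0  0]
  Θ: [ 0  0  0  0  1]
  L: [ 1 -3  0  1  0]
  [M]: (2)·0+(-2)·1+(-2)·1+(-1)·0+(1)·0 = -4
  [Θ]: (2)·0+(-2)·0+(-2)·0+(-1)·0+(1)·1 = 1
  [L]: (2)·1+(-2)·-3+(-2)·0+(-1)·1+(1)·0 = 7
⇒ M^-4 Θ L^7

{"M": -4, "Θ": 1, "L": 7}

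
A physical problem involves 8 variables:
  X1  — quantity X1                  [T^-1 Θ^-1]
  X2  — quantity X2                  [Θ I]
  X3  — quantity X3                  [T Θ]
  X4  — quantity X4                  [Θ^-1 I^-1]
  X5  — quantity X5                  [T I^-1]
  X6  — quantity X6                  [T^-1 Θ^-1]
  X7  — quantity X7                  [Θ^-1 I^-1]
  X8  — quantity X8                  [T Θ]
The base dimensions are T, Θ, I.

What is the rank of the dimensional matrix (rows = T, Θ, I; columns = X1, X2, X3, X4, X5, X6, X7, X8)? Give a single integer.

2

Dimensional matrix (T×Θ×I by X1×X2×X3×X4×X5×X6×X7×X8):
  T: [-1  0  1  0  1 -1  0  1]
  Θ: [-1  1  1 -1  0 -1 -1  1]
  I: [ 0  1  0 -1 -1  0 -1  0]
Row reduction gives pivot columns X1,X2; rank = 2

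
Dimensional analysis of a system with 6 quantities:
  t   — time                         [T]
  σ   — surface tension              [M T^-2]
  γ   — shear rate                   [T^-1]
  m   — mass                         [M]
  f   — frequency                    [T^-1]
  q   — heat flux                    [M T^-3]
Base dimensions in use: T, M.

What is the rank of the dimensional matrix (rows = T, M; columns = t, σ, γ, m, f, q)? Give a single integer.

Write exponents as rows T,M / cols t,σ,γ,m,f,q:
  T: [ 1 -2 -1  0 -1 -3]
  M: [ 0  1  0  1  0  1]
Echelon form has 2 nonzero rows (pivots: t,σ)

2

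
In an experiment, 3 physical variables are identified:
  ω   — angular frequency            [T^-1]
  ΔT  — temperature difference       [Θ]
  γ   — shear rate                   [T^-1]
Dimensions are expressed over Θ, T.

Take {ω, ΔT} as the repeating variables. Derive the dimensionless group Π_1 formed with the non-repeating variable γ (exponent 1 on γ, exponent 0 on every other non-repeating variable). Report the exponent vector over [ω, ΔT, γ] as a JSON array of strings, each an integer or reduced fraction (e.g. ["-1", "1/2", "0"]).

Dimensional matrix (Θ×T by ω×ΔT×γ):
  Θ: [ 0  1  0]
  T: [-1  0 -1]
RREF → pivots at {ω,ΔT} ⇒ r = 2
Repeat: ω,ΔT; free: γ
RREF:
  r0: [   1    0    1]
  r1: [   0    1    0]
Fix exponent of γ at 1; solve each RREF row for its pivot's exponent:
  r0: exp(ω) + (1)·1 = 0 ⇒ exp(ω) = -1
  r1: exp(ΔT) + (0)·1 = 0 ⇒ exp(ΔT) = 0
Π_1 = ω^-1 · γ

["-1", "0", "1"]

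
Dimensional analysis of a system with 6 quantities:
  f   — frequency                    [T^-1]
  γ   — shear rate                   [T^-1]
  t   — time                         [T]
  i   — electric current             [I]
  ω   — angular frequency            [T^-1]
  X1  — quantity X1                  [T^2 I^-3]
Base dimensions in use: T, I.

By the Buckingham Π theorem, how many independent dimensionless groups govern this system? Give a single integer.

4

Write exponents as rows T,I / cols f,γ,t,i,ω,X1:
  T: [-1 -1  1  0 -1  2]
  I: [ 0  0  0  1  0 -3]
RREF → pivots at {f,i} ⇒ r = 2
6 vars − rank 2 = 4 Π groups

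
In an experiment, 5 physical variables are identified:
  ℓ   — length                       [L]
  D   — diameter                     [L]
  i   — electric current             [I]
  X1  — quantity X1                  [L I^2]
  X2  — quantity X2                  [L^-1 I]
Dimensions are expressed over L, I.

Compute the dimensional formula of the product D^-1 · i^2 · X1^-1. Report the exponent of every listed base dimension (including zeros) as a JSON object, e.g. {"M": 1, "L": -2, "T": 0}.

Dimensional matrix (L×I by ℓ×D×i×X1×X2):
  L: [ 1  1  0  1 -1]
  I: [ 0  0  1  2  1]
  [L]: (-1)·1+(2)·0+(-1)·1 = -2
  [I]: (-1)·0+(2)·1+(-1)·2 = 0
⇒ L^-2

{"L": -2, "I": 0}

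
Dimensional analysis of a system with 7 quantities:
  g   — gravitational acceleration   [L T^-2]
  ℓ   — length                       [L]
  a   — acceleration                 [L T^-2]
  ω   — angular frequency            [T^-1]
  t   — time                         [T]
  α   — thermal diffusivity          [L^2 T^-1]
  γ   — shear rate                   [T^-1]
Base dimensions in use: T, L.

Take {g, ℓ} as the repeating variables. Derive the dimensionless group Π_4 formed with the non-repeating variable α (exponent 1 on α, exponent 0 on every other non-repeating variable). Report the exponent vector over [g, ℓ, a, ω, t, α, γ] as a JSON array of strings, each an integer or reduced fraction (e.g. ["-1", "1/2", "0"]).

Dimensional matrix (T×L by g×ℓ×a×ω×t×α×γ):
  T: [-2  0 -2 -1  1 -1 -1]
  L: [ 1  1  1  0  0  2  0]
Echelon form has 2 nonzero rows (pivots: g,ℓ)
Pivot set = {g,ℓ}, free = {a,ω,t,α,γ}
RREF:
  r0: [   1    0    1  1/2 -1/2  1/2  1/2]
  r1: [   0    1    0 -1/2  1/2  3/2 -1/2]
Fix exponent of α at 1, a at 0, ω at 0, t at 0, γ at 0; solve each RREF row for its pivot's exponent:
  r0: exp(g) + (1/2)·1 = 0 ⇒ exp(g) = -1/2
  r1: exp(ℓ) + (3/2)·1 = 0 ⇒ exp(ℓ) = -3/2
Π_4 = g^(-1/2) · ℓ^(-3/2) · α

["-1/2", "-3/2", "0", "0", "0", "1", "0"]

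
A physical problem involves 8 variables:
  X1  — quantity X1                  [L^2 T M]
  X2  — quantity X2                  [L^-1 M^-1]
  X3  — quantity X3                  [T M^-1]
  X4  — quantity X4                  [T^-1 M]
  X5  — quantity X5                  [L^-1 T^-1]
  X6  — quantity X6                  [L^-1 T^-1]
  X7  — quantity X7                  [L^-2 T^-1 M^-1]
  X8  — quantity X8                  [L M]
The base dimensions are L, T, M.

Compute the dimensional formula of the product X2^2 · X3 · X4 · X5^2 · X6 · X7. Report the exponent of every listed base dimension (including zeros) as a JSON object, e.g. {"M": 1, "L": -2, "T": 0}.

{"L": -7, "T": -4, "M": -3}

Exponent matrix [L,T,M] × [X1,X2,X3,X4,X5,X6,X7,X8]:
  L: [ 2 -1  0  0 -1 -1 -2  1]
  T: [ 1  0  1 -1 -1 -1 -1  0]
  M: [ 1 -1 -1  1  0  0 -1  1]
  [L]: (2)·-1+(1)·0+(1)·0+(2)·-1+(1)·-1+(1)·-2 = -7
  [T]: (2)·0+(1)·1+(1)·-1+(2)·-1+(1)·-1+(1)·-1 = -4
  [M]: (2)·-1+(1)·-1+(1)·1+(2)·0+(1)·0+(1)·-1 = -3
⇒ L^-7 T^-4 M^-3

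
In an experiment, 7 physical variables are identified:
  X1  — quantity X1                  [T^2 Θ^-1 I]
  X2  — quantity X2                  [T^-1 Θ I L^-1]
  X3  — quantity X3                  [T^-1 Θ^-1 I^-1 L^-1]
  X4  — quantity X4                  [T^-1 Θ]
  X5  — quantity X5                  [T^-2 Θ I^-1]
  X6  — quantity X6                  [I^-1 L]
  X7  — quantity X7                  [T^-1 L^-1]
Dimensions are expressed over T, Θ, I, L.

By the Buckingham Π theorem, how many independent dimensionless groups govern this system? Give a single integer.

4

Write exponents as rows T,Θ,I,L / cols X1,X2,X3,X4,X5,X6,X7:
  T: [ 2 -1 -1 -1 -2  0 -1]
  Θ: [-1  1 -1  1  1  0  0]
  I: [ 1  1 -1  0 -1 -1  0]
  L: [ 0 -1 -1  0  0  1 -1]
Echelon form has 3 nonzero rows (pivots: X1,X2,X3)
7 vars − rank 3 = 4 Π groups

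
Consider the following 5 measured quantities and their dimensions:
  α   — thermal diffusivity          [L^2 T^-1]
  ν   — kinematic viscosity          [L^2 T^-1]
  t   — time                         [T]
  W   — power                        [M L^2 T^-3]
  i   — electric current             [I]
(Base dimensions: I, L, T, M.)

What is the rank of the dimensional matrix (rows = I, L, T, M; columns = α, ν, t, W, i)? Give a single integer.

4

Exponent matrix [I,L,T,M] × [α,ν,t,W,i]:
  I: [ 0  0  0  0  1]
  L: [ 2  2  0  2  0]
  T: [-1 -1  1 -3  0]
  M: [ 0  0  0  1  0]
Echelon form has 4 nonzero rows (pivots: α,t,W,i)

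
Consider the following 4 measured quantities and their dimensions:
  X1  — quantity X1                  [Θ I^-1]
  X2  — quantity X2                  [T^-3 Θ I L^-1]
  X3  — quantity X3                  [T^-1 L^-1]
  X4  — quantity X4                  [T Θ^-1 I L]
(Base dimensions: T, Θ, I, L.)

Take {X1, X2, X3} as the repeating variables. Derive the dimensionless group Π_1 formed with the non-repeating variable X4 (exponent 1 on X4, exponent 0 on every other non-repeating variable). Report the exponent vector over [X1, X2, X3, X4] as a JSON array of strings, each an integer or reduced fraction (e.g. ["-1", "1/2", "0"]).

Dimensional matrix (T×Θ×I×L by X1×X2×X3×X4):
  T: [ 0 -3 -1  1]
  Θ: [ 1  1  0 -1]
  I: [-1  1  0  1]
  L: [ 0 -1 -1  1]
Row reduction gives pivot columns X1,X2,X3; rank = 3
Repeat: X1,X2,X3; free: X4
RREF:
  r0: [   1    0    0   -1]
  r1: [   0    1    0    0]
  r2: [   0    0    1   -1]
  r3: [   0    0    0    0]
Fix exponent of X4 at 1; solve each RREF row for its pivot's exponent:
  r0: exp(X1) + (-1)·1 = 0 ⇒ exp(X1) = 1
  r1: exp(X2) + (0)·1 = 0 ⇒ exp(X2) = 0
  r2: exp(X3) + (-1)·1 = 0 ⇒ exp(X3) = 1
Π_1 = X1 · X3 · X4

["1", "0", "1", "1"]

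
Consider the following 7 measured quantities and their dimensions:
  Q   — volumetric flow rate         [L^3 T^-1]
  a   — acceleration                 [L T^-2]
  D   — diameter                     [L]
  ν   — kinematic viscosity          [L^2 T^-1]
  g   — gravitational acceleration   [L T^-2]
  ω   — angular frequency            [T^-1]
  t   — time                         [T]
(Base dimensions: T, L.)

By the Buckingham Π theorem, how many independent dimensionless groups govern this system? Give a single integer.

5

Exponent matrix [T,L] × [Q,a,D,ν,g,ω,t]:
  T: [-1 -2  0 -1 -2 -1  1]
  L: [ 3  1  1  2  1  0  0]
Row reduction gives pivot columns Q,a; rank = 2
Π count = n − r = 7 − 2 = 5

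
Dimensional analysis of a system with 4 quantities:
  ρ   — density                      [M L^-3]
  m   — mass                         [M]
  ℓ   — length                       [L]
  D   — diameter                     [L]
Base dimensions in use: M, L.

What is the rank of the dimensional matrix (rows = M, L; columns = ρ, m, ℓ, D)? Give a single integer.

2

Exponent matrix [M,L] × [ρ,m,ℓ,D]:
  M: [ 1  1  0  0]
  L: [-3  0  1  1]
Row reduction gives pivot columns ρ,m; rank = 2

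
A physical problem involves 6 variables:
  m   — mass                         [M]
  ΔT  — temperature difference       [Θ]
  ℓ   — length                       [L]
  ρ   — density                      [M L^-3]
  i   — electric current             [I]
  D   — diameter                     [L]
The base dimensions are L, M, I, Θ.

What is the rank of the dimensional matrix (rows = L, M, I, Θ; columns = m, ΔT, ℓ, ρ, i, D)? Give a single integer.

Write exponents as rows L,M,I,Θ / cols m,ΔT,ℓ,ρ,i,D:
  L: [ 0  0  1 -3  0  1]
  M: [ 1  0  0  1  0  0]
  I: [ 0  0  0  0  1  0]
  Θ: [ 0  1  0  0  0  0]
Row reduction gives pivot columns m,ΔT,ℓ,i; rank = 4

4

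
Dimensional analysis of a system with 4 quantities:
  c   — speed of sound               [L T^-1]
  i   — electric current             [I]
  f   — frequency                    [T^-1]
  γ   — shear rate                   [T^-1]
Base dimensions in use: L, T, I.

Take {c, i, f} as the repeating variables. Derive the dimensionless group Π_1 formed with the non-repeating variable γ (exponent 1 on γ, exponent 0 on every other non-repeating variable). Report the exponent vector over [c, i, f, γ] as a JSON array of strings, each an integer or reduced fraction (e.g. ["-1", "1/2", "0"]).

["0", "0", "-1", "1"]

Exponent matrix [L,T,I] × [c,i,f,γ]:
  L: [ 1  0  0  0]
  T: [-1  0 -1 -1]
  I: [ 0  1  0  0]
Echelon form has 3 nonzero rows (pivots: c,i,f)
Pivot set = {c,i,f}, free = {γ}
RREF:
  r0: [   1    0    0    0]
  r1: [   0    1    0    0]
  r2: [   0    0    1    1]
Fix exponent of γ at 1; solve each RREF row for its pivot's exponent:
  r0: exp(c) + (0)·1 = 0 ⇒ exp(c) = 0
  r1: exp(i) + (0)·1 = 0 ⇒ exp(i) = 0
  r2: exp(f) + (1)·1 = 0 ⇒ exp(f) = -1
Π_1 = f^-1 · γ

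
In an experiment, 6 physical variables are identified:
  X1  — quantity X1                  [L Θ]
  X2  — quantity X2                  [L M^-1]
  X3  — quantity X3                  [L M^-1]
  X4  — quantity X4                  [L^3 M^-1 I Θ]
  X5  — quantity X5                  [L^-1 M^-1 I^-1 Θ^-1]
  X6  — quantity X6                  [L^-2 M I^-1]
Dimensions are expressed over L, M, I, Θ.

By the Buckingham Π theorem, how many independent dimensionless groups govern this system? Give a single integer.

3

Exponent matrix [L,M,I,Θ] × [X1,X2,X3,X4,X5,X6]:
  L: [ 1  1  1  3 -1 -2]
  M: [ 0 -1 -1 -1 -1  1]
  I: [ 0  0  0  1 -1 -1]
  Θ: [ 1  0  0  1 -1  0]
RREF → pivots at {X1,X2,X4} ⇒ r = 3
n=6, r=3 ⇒ 3 dimensionless groups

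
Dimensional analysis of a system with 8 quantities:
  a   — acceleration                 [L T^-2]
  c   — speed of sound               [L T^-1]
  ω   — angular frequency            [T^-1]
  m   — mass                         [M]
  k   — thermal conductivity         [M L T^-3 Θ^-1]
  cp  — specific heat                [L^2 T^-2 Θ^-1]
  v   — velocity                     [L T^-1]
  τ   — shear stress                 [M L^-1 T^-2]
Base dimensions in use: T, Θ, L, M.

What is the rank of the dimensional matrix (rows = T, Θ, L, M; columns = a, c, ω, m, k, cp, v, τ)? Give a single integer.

Write exponents as rows T,Θ,L,M / cols a,c,ω,m,k,cp,v,τ:
  T: [-2 -1 -1  0 -3 -2 -1 -2]
  Θ: [ 0  0  0  0 -1 -1  0  0]
  L: [ 1  1  0  0  1  2  1 -1]
  M: [ 0  0  0  1  1  0  0  1]
Row reduction gives pivot columns a,c,m,k; rank = 4

4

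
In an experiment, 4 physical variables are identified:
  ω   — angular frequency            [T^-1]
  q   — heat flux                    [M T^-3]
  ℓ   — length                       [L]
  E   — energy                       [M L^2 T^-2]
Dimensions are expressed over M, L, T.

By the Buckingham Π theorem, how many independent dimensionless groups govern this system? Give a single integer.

1

Exponent matrix [M,L,T] × [ω,q,ℓ,E]:
  M: [ 0  1  0  1]
  L: [ 0  0  1  2]
  T: [-1 -3  0 -2]
Echelon form has 3 nonzero rows (pivots: ω,q,ℓ)
n=4, r=3 ⇒ 1 dimensionless group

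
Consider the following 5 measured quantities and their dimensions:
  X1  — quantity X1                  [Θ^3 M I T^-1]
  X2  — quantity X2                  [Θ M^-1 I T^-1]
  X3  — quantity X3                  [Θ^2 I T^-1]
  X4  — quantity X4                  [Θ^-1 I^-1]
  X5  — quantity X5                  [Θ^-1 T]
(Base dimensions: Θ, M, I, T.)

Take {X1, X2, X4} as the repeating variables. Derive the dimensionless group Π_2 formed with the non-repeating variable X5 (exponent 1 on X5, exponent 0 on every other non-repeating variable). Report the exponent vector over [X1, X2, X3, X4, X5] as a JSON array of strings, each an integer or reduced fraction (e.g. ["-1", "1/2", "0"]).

Write exponents as rows Θ,M,I,T / cols X1,X2,X3,X4,X5:
  Θ: [ 3  1  2 -1 -1]
  M: [ 1 -1  0  0  0]
  I: [ 1  1  1 -1  0]
  T: [-1 -1 -1  0  1]
Row reduction gives pivot columns X1,X2,X4; rank = 3
Repeat: X1,X2,X4; free: X3,X5
RREF:
  r0: [   1    0  1/2    0 -1/2]
  r1: [   0    1  1/2    0 -1/2]
  r2: [   0    0    0    1   -1]
  r3: [   0    0    0    0    0]
Fix exponent of X5 at 1, X3 at 0; solve each RREF row for its pivot's exponent:
  r0: exp(X1) + (-1/2)·1 = 0 ⇒ exp(X1) = 1/2
  r1: exp(X2) + (-1/2)·1 = 0 ⇒ exp(X2) = 1/2
  r2: exp(X4) + (-1)·1 = 0 ⇒ exp(X4) = 1
Π_2 = X1^(1/2) · X2^(1/2) · X4 · X5

["1/2", "1/2", "0", "1", "1"]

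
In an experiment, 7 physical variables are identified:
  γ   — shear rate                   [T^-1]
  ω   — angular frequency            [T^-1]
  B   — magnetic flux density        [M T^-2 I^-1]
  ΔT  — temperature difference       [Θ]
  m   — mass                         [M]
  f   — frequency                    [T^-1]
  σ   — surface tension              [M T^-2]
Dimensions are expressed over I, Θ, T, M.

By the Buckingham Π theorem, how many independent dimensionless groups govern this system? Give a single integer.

Write exponents as rows I,Θ,T,M / cols γ,ω,B,ΔT,m,f,σ:
  I: [ 0  0 -1  0  0  0  0]
  Θ: [ 0  0  0  1  0  0  0]
  T: [-1 -1 -2  0  0 -1 -2]
  M: [ 0  0  1  0  1  0  1]
Echelon form has 4 nonzero rows (pivots: γ,B,ΔT,m)
7 vars − rank 4 = 3 Π groups

3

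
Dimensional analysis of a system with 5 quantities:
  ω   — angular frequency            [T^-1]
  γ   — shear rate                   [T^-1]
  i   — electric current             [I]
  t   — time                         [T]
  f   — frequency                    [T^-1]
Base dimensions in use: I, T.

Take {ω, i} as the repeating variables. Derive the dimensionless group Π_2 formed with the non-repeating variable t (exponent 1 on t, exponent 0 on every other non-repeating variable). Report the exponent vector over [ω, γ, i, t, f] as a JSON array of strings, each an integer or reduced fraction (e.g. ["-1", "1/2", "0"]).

Write exponents as rows I,T / cols ω,γ,i,t,f:
  I: [ 0  0  1  0  0]
  T: [-1 -1  0  1 -1]
RREF → pivots at {ω,i} ⇒ r = 2
Repeat: ω,i; free: γ,t,f
RREF:
  r0: [   1    1    0   -1    1]
  r1: [   0    0    1    0    0]
Fix exponent of t at 1, γ at 0, f at 0; solve each RREF row for its pivot's exponent:
  r0: exp(ω) + (-1)·1 = 0 ⇒ exp(ω) = 1
  r1: exp(i) + (0)·1 = 0 ⇒ exp(i) = 0
Π_2 = ω · t

["1", "0", "0", "1", "0"]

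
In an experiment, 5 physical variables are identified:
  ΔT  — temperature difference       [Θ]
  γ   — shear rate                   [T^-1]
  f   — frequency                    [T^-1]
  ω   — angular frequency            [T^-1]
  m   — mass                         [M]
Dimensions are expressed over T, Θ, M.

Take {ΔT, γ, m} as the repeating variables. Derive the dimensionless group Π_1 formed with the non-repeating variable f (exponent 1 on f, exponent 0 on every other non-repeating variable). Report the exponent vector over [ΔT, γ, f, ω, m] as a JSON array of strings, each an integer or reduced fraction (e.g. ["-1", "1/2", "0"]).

Exponent matrix [T,Θ,M] × [ΔT,γ,f,ω,m]:
  T: [ 0 -1 -1 -1  0]
  Θ: [ 1  0  0  0  0]
  M: [ 0  0  0  0  1]
RREF → pivots at {ΔT,γ,m} ⇒ r = 3
Repeat: ΔT,γ,m; free: f,ω
RREF:
  r0: [   1    0    0    0    0]
  r1: [   0    1    1    1    0]
  r2: [   0    0    0    0    1]
Fix exponent of f at 1, ω at 0; solve each RREF row for its pivot's exponent:
  r0: exp(ΔT) + (0)·1 = 0 ⇒ exp(ΔT) = 0
  r1: exp(γ) + (1)·1 = 0 ⇒ exp(γ) = -1
  r2: exp(m) + (0)·1 = 0 ⇒ exp(m) = 0
Π_1 = γ^-1 · f

["0", "-1", "1", "0", "0"]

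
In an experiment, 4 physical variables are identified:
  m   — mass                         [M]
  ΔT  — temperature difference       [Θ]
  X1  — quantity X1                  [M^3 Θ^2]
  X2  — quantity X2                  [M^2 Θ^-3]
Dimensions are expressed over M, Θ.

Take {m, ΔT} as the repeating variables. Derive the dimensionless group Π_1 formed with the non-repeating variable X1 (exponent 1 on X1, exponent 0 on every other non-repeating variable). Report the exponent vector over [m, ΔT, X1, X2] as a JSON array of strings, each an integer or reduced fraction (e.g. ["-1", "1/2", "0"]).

Write exponents as rows M,Θ / cols m,ΔT,X1,X2:
  M: [ 1  0  3  2]
  Θ: [ 0  1  2 -3]
Echelon form has 2 nonzero rows (pivots: m,ΔT)
Pivot set = {m,ΔT}, free = {X1,X2}
RREF:
  r0: [   1    0    3    2]
  r1: [   0    1    2   -3]
Fix exponent of X1 at 1, X2 at 0; solve each RREF row for its pivot's exponent:
  r0: exp(m) + (3)·1 = 0 ⇒ exp(m) = -3
  r1: exp(ΔT) + (2)·1 = 0 ⇒ exp(ΔT) = -2
Π_1 = m^-3 · ΔT^-2 · X1

["-3", "-2", "1", "0"]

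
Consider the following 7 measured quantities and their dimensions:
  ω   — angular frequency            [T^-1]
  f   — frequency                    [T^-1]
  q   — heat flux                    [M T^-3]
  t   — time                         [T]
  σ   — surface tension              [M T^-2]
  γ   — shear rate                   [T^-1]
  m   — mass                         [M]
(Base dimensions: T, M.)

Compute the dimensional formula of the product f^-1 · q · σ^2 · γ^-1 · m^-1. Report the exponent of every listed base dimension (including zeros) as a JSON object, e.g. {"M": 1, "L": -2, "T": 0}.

Write exponents as rows T,M / cols ω,f,q,t,σ,γ,m:
  T: [-1 -1 -3  1 -2 -1  0]
  M: [ 0  0  1  0  1  0  1]
  [T]: (-1)·-1+(1)·-3+(2)·-2+(-1)·-1+(-1)·0 = -5
  [M]: (-1)·0+(1)·1+(2)·1+(-1)·0+(-1)·1 = 2
⇒ T^-5 M^2

{"T": -5, "M": 2}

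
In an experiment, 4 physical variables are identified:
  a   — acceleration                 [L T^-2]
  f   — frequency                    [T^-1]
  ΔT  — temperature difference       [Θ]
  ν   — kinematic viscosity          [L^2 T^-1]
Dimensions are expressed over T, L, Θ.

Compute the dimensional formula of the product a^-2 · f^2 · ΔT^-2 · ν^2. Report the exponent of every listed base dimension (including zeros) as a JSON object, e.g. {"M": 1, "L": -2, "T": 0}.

{"T": 0, "L": 2, "Θ": -2}

Dimensional matrix (T×L×Θ by a×f×ΔT×ν):
  T: [-2 -1  0 -1]
  L: [ 1  0  0  2]
  Θ: [ 0  0  1  0]
  [T]: (-2)·-2+(2)·-1+(-2)·0+(2)·-1 = 0
  [L]: (-2)·1+(2)·0+(-2)·0+(2)·2 = 2
  [Θ]: (-2)·0+(2)·0+(-2)·1+(2)·0 = -2
⇒ L^2 Θ^-2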